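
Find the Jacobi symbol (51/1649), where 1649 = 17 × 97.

Reciprocity: 51 ≡ 3 and 1649 ≡ 1 (mod 4), so (51/1649) = +(1649/51).
Reduce top mod 51: now compute (17/51).
Reciprocity: 17 ≡ 1 and 51 ≡ 3 (mod 4), so (17/51) = +(51/17).
Reduce top mod 17: now compute (0/17).
Top reduces to 0: gcd > 1, so the symbol is 0.

0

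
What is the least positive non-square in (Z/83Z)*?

2

(2/83) = −1, so 2 is the smallest positive non-residue mod 83.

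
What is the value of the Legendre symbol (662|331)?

0

First reduce: 662 ≡ 0 (mod 331).
Top reduces to 0: gcd > 1, so the symbol is 0.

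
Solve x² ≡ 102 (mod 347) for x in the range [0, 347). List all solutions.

Since 347 ≡ 3 (mod 4), a square root of 102 is 102^((347+1)/4) = 102^87 mod 347.
Repeated squaring: 102^2≡341, 102^4≡36, 102^8≡255, 102^16≡136, 102^32≡105, 102^64≡268 (mod 347).
102^87 = 102^(64+16+4+2+1) ≡ 206 (mod 347).
Check: 206² = 42436 ≡ 102 (mod 347). The two roots are 141 and 206.

141, 206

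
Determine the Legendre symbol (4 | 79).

1

Pull out 2^2: since 79 ≡ 7 (mod 8), (2/79) = +1, so (2/79)^2 = +1.
Reached (1/79) = 1. Collecting the sign flips along the way, the symbol is +1.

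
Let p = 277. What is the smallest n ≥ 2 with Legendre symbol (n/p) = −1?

2

(2/277) = −1, so 2 is the smallest positive non-residue mod 277.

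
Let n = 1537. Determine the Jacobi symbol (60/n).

Pull out 2^2: since 1537 ≡ 1 (mod 8), (2/1537) = +1, so (2/1537)^2 = +1.
Reciprocity: 15 ≡ 3 and 1537 ≡ 1 (mod 4), so (15/1537) = +(1537/15).
Reduce top mod 15: now compute (7/15).
Reciprocity: 7 ≡ 3 and 15 ≡ 3 (mod 4), so (7/15) = −(15/7).
Reduce top mod 7: now compute (1/7).
Reached (1/7) = 1. Collecting the sign flips along the way, the symbol is -1.

-1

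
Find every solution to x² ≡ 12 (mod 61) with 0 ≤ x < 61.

16, 45

61 ≡ 1 (mod 4), so we find a root by search.
Trying successive values, 16² = 256 ≡ 12 (mod 61). The other root is 61 − 16 = 45.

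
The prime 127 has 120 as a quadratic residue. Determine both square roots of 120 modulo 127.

45, 82

Since 127 ≡ 3 (mod 4), a square root of 120 is 120^((127+1)/4) = 120^32 mod 127.
Repeated squaring: 120^2≡49, 120^4≡115, 120^8≡17, 120^16≡35, 120^32≡82 (mod 127).
120^32 = 120^(32) ≡ 82 (mod 127).
Check: 82² = 6724 ≡ 120 (mod 127). The two roots are 45 and 82.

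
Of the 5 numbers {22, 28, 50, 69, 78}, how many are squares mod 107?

(22/107) = -1 → non-residue.
(28/107) = -1 → non-residue.
(50/107) = -1 → non-residue.
(69/107) = +1 → QR.
(78/107) = -1 → non-residue.
Total quadratic residues among the 5: 1.

1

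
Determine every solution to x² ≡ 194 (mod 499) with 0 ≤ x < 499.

72, 427

Since 499 ≡ 3 (mod 4), a square root of 194 is 194^((499+1)/4) = 194^125 mod 499.
Repeated squaring: 194^2≡211, 194^4≡110, 194^8≡124, 194^16≡406, 194^32≡166, 194^64≡111 (mod 499).
194^125 = 194^(64+32+16+8+4+1) ≡ 427 (mod 499).
Check: 427² = 182329 ≡ 194 (mod 499). The two roots are 72 and 427.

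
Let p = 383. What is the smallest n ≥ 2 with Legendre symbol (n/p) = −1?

(2/383) = +1, so 2 is a residue.
(3/383) = +1, so 3 is a residue.
(4/383) = +1, so 4 is a residue.
(5/383) = −1, so 5 is the smallest positive non-residue mod 383.

5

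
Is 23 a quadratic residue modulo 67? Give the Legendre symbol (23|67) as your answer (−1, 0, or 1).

Euler's criterion: (23/67) ≡ 23^33 (mod 67).
23^2 ≡ 60 (mod 67)
23^4 ≡ 49 (mod 67)
23^8 ≡ 56 (mod 67)
23^16 ≡ 54 (mod 67)
23^32 ≡ 35 (mod 67)
23^33 = 23^(32+1) ≡ 1 (mod 67).
Result is 1, so (23/67) = 1.

1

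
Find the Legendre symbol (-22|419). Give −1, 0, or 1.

-1

Euler's criterion: (-22/419) ≡ 397^209 (mod 419).
397^2 ≡ 65 (mod 419)
397^4 ≡ 35 (mod 419)
397^8 ≡ 387 (mod 419)
397^16 ≡ 186 (mod 419)
397^32 ≡ 238 (mod 419)
397^64 ≡ 79 (mod 419)
397^128 ≡ 375 (mod 419)
397^209 = 397^(128+64+16+1) ≡ 418 (mod 419).
Result is 418 ≡ −1, so (-22/419) = −1.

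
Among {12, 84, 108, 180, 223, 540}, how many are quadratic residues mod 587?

4

(12/587) = +1 → QR.
(84/587) = +1 → QR.
(108/587) = +1 → QR.
(180/587) = -1 → non-residue.
(223/587) = +1 → QR.
(540/587) = -1 → non-residue.
Total quadratic residues among the 6: 4.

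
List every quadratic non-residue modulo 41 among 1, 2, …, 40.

Square k = 1,…,20 (k and 41−k give the same square):
1²=1, 2²=4, 3²=9, 4²=16, 5²=25, 6²=36, 7²≡8, 8²≡23, 9²≡40, 10²≡18, 11²≡39, 12²≡21, 13²≡5, 14²≡32, 15²≡20, 16²≡10, 17²≡2, 18²≡37, 19²≡33, 20²≡31 (mod 41).
The residues are {1, 2, 4, 5, 8, 9, 10, 16, 18, 20, 21, 23, 25, 31, 32, 33, 36, 37, 39, 40}; the non-residues are the remaining 20 nonzero classes.

3, 6, 7, 11, 12, 13, 14, 15, 17, 19, 22, 24, 26, 27, 28, 29, 30, 34, 35, 38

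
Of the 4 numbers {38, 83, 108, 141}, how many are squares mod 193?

2

(38/193) = -1 → non-residue.
(83/193) = +1 → QR.
(108/193) = +1 → QR.
(141/193) = -1 → non-residue.
Total quadratic residues among the 4: 2.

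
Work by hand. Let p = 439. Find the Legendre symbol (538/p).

Euler's criterion: (538/439) ≡ 99^219 (mod 439).
99^2 ≡ 143 (mod 439)
99^4 ≡ 255 (mod 439)
99^8 ≡ 53 (mod 439)
99^16 ≡ 175 (mod 439)
99^32 ≡ 334 (mod 439)
99^64 ≡ 50 (mod 439)
99^128 ≡ 305 (mod 439)
99^219 = 99^(128+64+16+8+2+1) ≡ 1 (mod 439).
Result is 1, so (538/439) = 1.

1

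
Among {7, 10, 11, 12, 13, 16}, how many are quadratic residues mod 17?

2

(7/17) = -1 → non-residue.
(10/17) = -1 → non-residue.
(11/17) = -1 → non-residue.
(12/17) = -1 → non-residue.
(13/17) = +1 → QR.
(16/17) = +1 → QR.
Total quadratic residues among the 6: 2.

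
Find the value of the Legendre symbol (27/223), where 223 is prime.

Reciprocity: 27 ≡ 3 and 223 ≡ 3 (mod 4), so (27/223) = −(223/27).
Reduce top mod 27: now compute (7/27).
Reciprocity: 7 ≡ 3 and 27 ≡ 3 (mod 4), so (7/27) = −(27/7).
Reduce top mod 7: now compute (6/7).
Pull out 2: since 7 ≡ 7 (mod 8), (2/7) = +1.
Reciprocity: 3 ≡ 3 and 7 ≡ 3 (mod 4), so (3/7) = −(7/3).
Reduce top mod 3: now compute (1/3).
Reached (1/3) = 1. Collecting the sign flips along the way, the symbol is -1.

-1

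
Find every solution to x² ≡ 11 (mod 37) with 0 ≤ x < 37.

14, 23

37 ≡ 1 (mod 4), so we find a root by search.
Trying successive values, 14² = 196 ≡ 11 (mod 37). The other root is 37 − 14 = 23.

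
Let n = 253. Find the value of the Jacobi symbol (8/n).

Pull out 2^3: since 253 ≡ 5 (mod 8), (2/253) = -1, so (2/253)^3 = -1.
Reached (1/253) = 1. Collecting the sign flips along the way, the symbol is -1.

-1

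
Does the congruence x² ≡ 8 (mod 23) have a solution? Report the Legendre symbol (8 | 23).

Pull out 2^3: since 23 ≡ 7 (mod 8), (2/23) = +1, so (2/23)^3 = +1.
Reached (1/23) = 1. Collecting the sign flips along the way, the symbol is +1.

1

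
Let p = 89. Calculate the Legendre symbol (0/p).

0

Top reduces to 0: gcd > 1, so the symbol is 0.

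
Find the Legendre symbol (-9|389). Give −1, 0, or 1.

First reduce: -9 ≡ 380 (mod 389).
Pull out 2^2: since 389 ≡ 5 (mod 8), (2/389) = -1, so (2/389)^2 = +1.
Reciprocity: 95 ≡ 3 and 389 ≡ 1 (mod 4), so (95/389) = +(389/95).
Reduce top mod 95: now compute (9/95).
Reciprocity: 9 ≡ 1 and 95 ≡ 3 (mod 4), so (9/95) = +(95/9).
Reduce top mod 9: now compute (5/9).
Reciprocity: 5 ≡ 1 and 9 ≡ 1 (mod 4), so (5/9) = +(9/5).
Reduce top mod 5: now compute (4/5).
Pull out 2^2: since 5 ≡ 5 (mod 8), (2/5) = -1, so (2/5)^2 = +1.
Reached (1/5) = 1. Collecting the sign flips along the way, the symbol is +1.

1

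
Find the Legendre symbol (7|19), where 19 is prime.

1

Euler's criterion: (7/19) ≡ 7^9 (mod 19).
7^2 ≡ 11 (mod 19)
7^4 ≡ 7 (mod 19)
7^8 ≡ 11 (mod 19)
7^9 = 7^(8+1) ≡ 1 (mod 19).
Result is 1, so (7/19) = 1.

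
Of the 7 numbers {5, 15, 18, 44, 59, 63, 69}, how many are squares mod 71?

3

(5/71) = +1 → QR.
(15/71) = +1 → QR.
(18/71) = +1 → QR.
(44/71) = -1 → non-residue.
(59/71) = -1 → non-residue.
(63/71) = -1 → non-residue.
(69/71) = -1 → non-residue.
Total quadratic residues among the 7: 3.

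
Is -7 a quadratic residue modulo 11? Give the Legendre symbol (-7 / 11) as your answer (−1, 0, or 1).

1

First reduce: -7 ≡ 4 (mod 11).
Pull out 2^2: since 11 ≡ 3 (mod 8), (2/11) = -1, so (2/11)^2 = +1.
Reached (1/11) = 1. Collecting the sign flips along the way, the symbol is +1.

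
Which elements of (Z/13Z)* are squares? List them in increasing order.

Square k = 1,…,6 (k and 13−k give the same square):
1²=1, 2²=4, 3²=9, 4²≡3, 5²≡12, 6²≡10 (mod 13).
So the quadratic residues mod 13 are {1, 3, 4, 9, 10, 12}.

1 3 4 9 10 12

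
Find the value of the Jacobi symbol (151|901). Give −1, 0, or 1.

Reciprocity: 151 ≡ 3 and 901 ≡ 1 (mod 4), so (151/901) = +(901/151).
Reduce top mod 151: now compute (146/151).
Pull out 2: since 151 ≡ 7 (mod 8), (2/151) = +1.
Reciprocity: 73 ≡ 1 and 151 ≡ 3 (mod 4), so (73/151) = +(151/73).
Reduce top mod 73: now compute (5/73).
Reciprocity: 5 ≡ 1 and 73 ≡ 1 (mod 4), so (5/73) = +(73/5).
Reduce top mod 5: now compute (3/5).
Reciprocity: 3 ≡ 3 and 5 ≡ 1 (mod 4), so (3/5) = +(5/3).
Reduce top mod 3: now compute (2/3).
Pull out 2: since 3 ≡ 3 (mod 8), (2/3) = -1.
Reached (1/3) = 1. Collecting the sign flips along the way, the symbol is -1.

-1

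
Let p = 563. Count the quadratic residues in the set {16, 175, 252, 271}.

(16/563) = +1 → QR.
(175/563) = +1 → QR.
(252/563) = +1 → QR.
(271/563) = +1 → QR.
Total quadratic residues among the 4: 4.

4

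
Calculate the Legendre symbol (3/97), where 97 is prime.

1

Reciprocity: 3 ≡ 3 and 97 ≡ 1 (mod 4), so (3/97) = +(97/3).
Reduce top mod 3: now compute (1/3).
Reached (1/3) = 1. Collecting the sign flips along the way, the symbol is +1.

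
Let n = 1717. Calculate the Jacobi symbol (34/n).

Pull out 2: since 1717 ≡ 5 (mod 8), (2/1717) = -1.
Reciprocity: 17 ≡ 1 and 1717 ≡ 1 (mod 4), so (17/1717) = +(1717/17).
Reduce top mod 17: now compute (0/17).
Top reduces to 0: gcd > 1, so the symbol is 0.

0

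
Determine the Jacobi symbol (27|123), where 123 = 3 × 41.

0

Reciprocity: 27 ≡ 3 and 123 ≡ 3 (mod 4), so (27/123) = −(123/27).
Reduce top mod 27: now compute (15/27).
Reciprocity: 15 ≡ 3 and 27 ≡ 3 (mod 4), so (15/27) = −(27/15).
Reduce top mod 15: now compute (12/15).
Pull out 2^2: since 15 ≡ 7 (mod 8), (2/15) = +1, so (2/15)^2 = +1.
Reciprocity: 3 ≡ 3 and 15 ≡ 3 (mod 4), so (3/15) = −(15/3).
Reduce top mod 3: now compute (0/3).
Top reduces to 0: gcd > 1, so the symbol is 0.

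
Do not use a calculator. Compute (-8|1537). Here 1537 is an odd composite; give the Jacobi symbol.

First reduce: -8 ≡ 1529 (mod 1537).
Reciprocity: 1529 ≡ 1 and 1537 ≡ 1 (mod 4), so (1529/1537) = +(1537/1529).
Reduce top mod 1529: now compute (8/1529).
Pull out 2^3: since 1529 ≡ 1 (mod 8), (2/1529) = +1, so (2/1529)^3 = +1.
Reached (1/1529) = 1. Collecting the sign flips along the way, the symbol is +1.

1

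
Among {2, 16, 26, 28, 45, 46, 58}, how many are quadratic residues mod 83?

(2/83) = -1 → non-residue.
(16/83) = +1 → QR.
(26/83) = +1 → QR.
(28/83) = +1 → QR.
(45/83) = -1 → non-residue.
(46/83) = -1 → non-residue.
(58/83) = -1 → non-residue.
Total quadratic residues among the 7: 3.

3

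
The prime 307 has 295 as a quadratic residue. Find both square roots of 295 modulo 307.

Since 307 ≡ 3 (mod 4), a square root of 295 is 295^((307+1)/4) = 295^77 mod 307.
Repeated squaring: 295^2≡144, 295^4≡167, 295^8≡259, 295^16≡155, 295^32≡79, 295^64≡101 (mod 307).
295^77 = 295^(64+8+4+1) ≡ 70 (mod 307).
Check: 70² = 4900 ≡ 295 (mod 307). The two roots are 70 and 237.

70, 237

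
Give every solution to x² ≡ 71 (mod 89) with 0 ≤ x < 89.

31, 58

89 ≡ 1 (mod 4), so we find a root by search.
Trying successive values, 31² = 961 ≡ 71 (mod 89). The other root is 89 − 31 = 58.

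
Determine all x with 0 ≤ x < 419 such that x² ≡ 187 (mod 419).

38, 381

Since 419 ≡ 3 (mod 4), a square root of 187 is 187^((419+1)/4) = 187^105 mod 419.
Repeated squaring: 187^2≡192, 187^4≡411, 187^8≡64, 187^16≡325, 187^32≡37, 187^64≡112 (mod 419).
187^105 = 187^(64+32+8+1) ≡ 38 (mod 419).
Check: 38² = 1444 ≡ 187 (mod 419). The two roots are 38 and 381.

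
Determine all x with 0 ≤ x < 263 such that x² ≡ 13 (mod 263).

Since 263 ≡ 3 (mod 4), a square root of 13 is 13^((263+1)/4) = 13^66 mod 263.
Repeated squaring: 13^2≡169, 13^4≡157, 13^8≡190, 13^16≡69, 13^32≡27, 13^64≡203 (mod 263).
13^66 = 13^(64+2) ≡ 117 (mod 263).
Check: 117² = 13689 ≡ 13 (mod 263). The two roots are 117 and 146.

117, 146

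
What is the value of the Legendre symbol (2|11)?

Pull out 2: since 11 ≡ 3 (mod 8), (2/11) = -1.
Reached (1/11) = 1. Collecting the sign flips along the way, the symbol is -1.

-1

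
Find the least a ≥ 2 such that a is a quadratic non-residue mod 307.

2

(2/307) = −1, so 2 is the smallest positive non-residue mod 307.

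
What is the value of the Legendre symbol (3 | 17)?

-1

Reciprocity: 3 ≡ 3 and 17 ≡ 1 (mod 4), so (3/17) = +(17/3).
Reduce top mod 3: now compute (2/3).
Pull out 2: since 3 ≡ 3 (mod 8), (2/3) = -1.
Reached (1/3) = 1. Collecting the sign flips along the way, the symbol is -1.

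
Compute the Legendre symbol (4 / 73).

1

Euler's criterion: (4/73) ≡ 4^36 (mod 73).
4^2 ≡ 16 (mod 73)
4^4 ≡ 37 (mod 73)
4^8 ≡ 55 (mod 73)
4^16 ≡ 32 (mod 73)
4^32 ≡ 2 (mod 73)
4^36 = 4^(32+4) ≡ 1 (mod 73).
Result is 1, so (4/73) = 1.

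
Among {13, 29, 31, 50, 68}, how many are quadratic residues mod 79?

3

(13/79) = +1 → QR.
(29/79) = -1 → non-residue.
(31/79) = +1 → QR.
(50/79) = +1 → QR.
(68/79) = -1 → non-residue.
Total quadratic residues among the 5: 3.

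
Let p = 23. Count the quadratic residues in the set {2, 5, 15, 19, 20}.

(2/23) = +1 → QR.
(5/23) = -1 → non-residue.
(15/23) = -1 → non-residue.
(19/23) = -1 → non-residue.
(20/23) = -1 → non-residue.
Total quadratic residues among the 5: 1.

1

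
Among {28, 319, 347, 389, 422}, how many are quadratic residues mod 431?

(28/431) = -1 → non-residue.
(319/431) = +1 → QR.
(347/431) = +1 → QR.
(389/431) = +1 → QR.
(422/431) = -1 → non-residue.
Total quadratic residues among the 5: 3.

3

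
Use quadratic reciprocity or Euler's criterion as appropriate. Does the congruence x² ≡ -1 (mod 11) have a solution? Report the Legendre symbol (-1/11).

First reduce: -1 ≡ 10 (mod 11).
Pull out 2: since 11 ≡ 3 (mod 8), (2/11) = -1.
Reciprocity: 5 ≡ 1 and 11 ≡ 3 (mod 4), so (5/11) = +(11/5).
Reduce top mod 5: now compute (1/5).
Reached (1/5) = 1. Collecting the sign flips along the way, the symbol is -1.

-1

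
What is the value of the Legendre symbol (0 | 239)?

Top reduces to 0: gcd > 1, so the symbol is 0.

0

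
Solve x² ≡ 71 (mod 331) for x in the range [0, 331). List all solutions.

Since 331 ≡ 3 (mod 4), a square root of 71 is 71^((331+1)/4) = 71^83 mod 331.
Repeated squaring: 71^2≡76, 71^4≡149, 71^8≡24, 71^16≡245, 71^32≡114, 71^64≡87 (mod 331).
71^83 = 71^(64+16+2+1) ≡ 191 (mod 331).
Check: 191² = 36481 ≡ 71 (mod 331). The two roots are 140 and 191.

140, 191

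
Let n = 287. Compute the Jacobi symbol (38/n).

1

Pull out 2: since 287 ≡ 7 (mod 8), (2/287) = +1.
Reciprocity: 19 ≡ 3 and 287 ≡ 3 (mod 4), so (19/287) = −(287/19).
Reduce top mod 19: now compute (2/19).
Pull out 2: since 19 ≡ 3 (mod 8), (2/19) = -1.
Reached (1/19) = 1. Collecting the sign flips along the way, the symbol is +1.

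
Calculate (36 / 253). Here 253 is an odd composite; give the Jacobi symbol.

Pull out 2^2: since 253 ≡ 5 (mod 8), (2/253) = -1, so (2/253)^2 = +1.
Reciprocity: 9 ≡ 1 and 253 ≡ 1 (mod 4), so (9/253) = +(253/9).
Reduce top mod 9: now compute (1/9).
Reached (1/9) = 1. Collecting the sign flips along the way, the symbol is +1.

1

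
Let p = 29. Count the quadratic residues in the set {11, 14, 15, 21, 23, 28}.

2

(11/29) = -1 → non-residue.
(14/29) = -1 → non-residue.
(15/29) = -1 → non-residue.
(21/29) = -1 → non-residue.
(23/29) = +1 → QR.
(28/29) = +1 → QR.
Total quadratic residues among the 6: 2.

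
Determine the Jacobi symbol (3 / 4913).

Reciprocity: 3 ≡ 3 and 4913 ≡ 1 (mod 4), so (3/4913) = +(4913/3).
Reduce top mod 3: now compute (2/3).
Pull out 2: since 3 ≡ 3 (mod 8), (2/3) = -1.
Reached (1/3) = 1. Collecting the sign flips along the way, the symbol is -1.

-1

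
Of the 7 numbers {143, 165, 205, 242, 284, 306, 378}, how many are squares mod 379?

(143/379) = +1 → QR.
(165/379) = +1 → QR.
(205/379) = +1 → QR.
(242/379) = -1 → non-residue.
(284/379) = -1 → non-residue.
(306/379) = +1 → QR.
(378/379) = -1 → non-residue.
Total quadratic residues among the 7: 4.

4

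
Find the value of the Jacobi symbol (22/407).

Pull out 2: since 407 ≡ 7 (mod 8), (2/407) = +1.
Reciprocity: 11 ≡ 3 and 407 ≡ 3 (mod 4), so (11/407) = −(407/11).
Reduce top mod 11: now compute (0/11).
Top reduces to 0: gcd > 1, so the symbol is 0.

0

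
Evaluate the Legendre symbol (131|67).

1

First reduce: 131 ≡ 64 (mod 67).
Pull out 2^6: since 67 ≡ 3 (mod 8), (2/67) = -1, so (2/67)^6 = +1.
Reached (1/67) = 1. Collecting the sign flips along the way, the symbol is +1.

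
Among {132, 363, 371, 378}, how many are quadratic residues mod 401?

(132/401) = -1 → non-residue.
(363/401) = -1 → non-residue.
(371/401) = -1 → non-residue.
(378/401) = -1 → non-residue.
Total quadratic residues among the 4: 0.

0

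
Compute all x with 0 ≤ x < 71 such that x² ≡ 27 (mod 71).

Since 71 ≡ 3 (mod 4), a square root of 27 is 27^((71+1)/4) = 27^18 mod 71.
Repeated squaring: 27^2≡19, 27^4≡6, 27^8≡36, 27^16≡18 (mod 71).
27^18 = 27^(16+2) ≡ 58 (mod 71).
Check: 58² = 3364 ≡ 27 (mod 71). The two roots are 13 and 58.

13, 58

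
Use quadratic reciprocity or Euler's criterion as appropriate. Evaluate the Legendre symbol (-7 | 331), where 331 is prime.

First reduce: -7 ≡ 324 (mod 331).
Pull out 2^2: since 331 ≡ 3 (mod 8), (2/331) = -1, so (2/331)^2 = +1.
Reciprocity: 81 ≡ 1 and 331 ≡ 3 (mod 4), so (81/331) = +(331/81).
Reduce top mod 81: now compute (7/81).
Reciprocity: 7 ≡ 3 and 81 ≡ 1 (mod 4), so (7/81) = +(81/7).
Reduce top mod 7: now compute (4/7).
Pull out 2^2: since 7 ≡ 7 (mod 8), (2/7) = +1, so (2/7)^2 = +1.
Reached (1/7) = 1. Collecting the sign flips along the way, the symbol is +1.

1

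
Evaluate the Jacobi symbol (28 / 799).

Pull out 2^2: since 799 ≡ 7 (mod 8), (2/799) = +1, so (2/799)^2 = +1.
Reciprocity: 7 ≡ 3 and 799 ≡ 3 (mod 4), so (7/799) = −(799/7).
Reduce top mod 7: now compute (1/7).
Reached (1/7) = 1. Collecting the sign flips along the way, the symbol is -1.

-1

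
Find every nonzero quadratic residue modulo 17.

1 2 4 8 9 13 15 16

Square k = 1,…,8 (k and 17−k give the same square):
1²=1, 2²=4, 3²=9, 4²=16, 5²≡8, 6²≡2, 7²≡15, 8²≡13 (mod 17).
So the quadratic residues mod 17 are {1, 2, 4, 8, 9, 13, 15, 16}.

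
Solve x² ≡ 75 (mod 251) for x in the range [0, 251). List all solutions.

122, 129

Since 251 ≡ 3 (mod 4), a square root of 75 is 75^((251+1)/4) = 75^63 mod 251.
Repeated squaring: 75^2≡103, 75^4≡67, 75^8≡222, 75^16≡88, 75^32≡214 (mod 251).
75^63 = 75^(32+16+8+4+2+1) ≡ 122 (mod 251).
Check: 122² = 14884 ≡ 75 (mod 251). The two roots are 122 and 129.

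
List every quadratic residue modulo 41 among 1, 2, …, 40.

1,2,4,5,8,9,10,16,18,20,21,23,25,31,32,33,36,37,39,40

Square k = 1,…,20 (k and 41−k give the same square):
1²=1, 2²=4, 3²=9, 4²=16, 5²=25, 6²=36, 7²≡8, 8²≡23, 9²≡40, 10²≡18, 11²≡39, 12²≡21, 13²≡5, 14²≡32, 15²≡20, 16²≡10, 17²≡2, 18²≡37, 19²≡33, 20²≡31 (mod 41).
So the quadratic residues mod 41 are {1, 2, 4, 5, 8, 9, 10, 16, 18, 20, 21, 23, 25, 31, 32, 33, 36, 37, 39, 40}.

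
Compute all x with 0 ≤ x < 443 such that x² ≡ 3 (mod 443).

Since 443 ≡ 3 (mod 4), a square root of 3 is 3^((443+1)/4) = 3^111 mod 443.
Repeated squaring: 3^2≡9, 3^4≡81, 3^8≡359, 3^16≡411, 3^32≡138, 3^64≡438 (mod 443).
3^111 = 3^(64+32+8+4+2+1) ≡ 272 (mod 443).
Check: 272² = 73984 ≡ 3 (mod 443). The two roots are 171 and 272.

171, 272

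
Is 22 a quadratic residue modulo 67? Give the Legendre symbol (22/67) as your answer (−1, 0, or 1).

Euler's criterion: (22/67) ≡ 22^33 (mod 67).
22^2 ≡ 15 (mod 67)
22^4 ≡ 24 (mod 67)
22^8 ≡ 40 (mod 67)
22^16 ≡ 59 (mod 67)
22^32 ≡ 64 (mod 67)
22^33 = 22^(32+1) ≡ 1 (mod 67).
Result is 1, so (22/67) = 1.

1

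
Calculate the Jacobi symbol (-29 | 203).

First reduce: -29 ≡ 174 (mod 203).
Pull out 2: since 203 ≡ 3 (mod 8), (2/203) = -1.
Reciprocity: 87 ≡ 3 and 203 ≡ 3 (mod 4), so (87/203) = −(203/87).
Reduce top mod 87: now compute (29/87).
Reciprocity: 29 ≡ 1 and 87 ≡ 3 (mod 4), so (29/87) = +(87/29).
Reduce top mod 29: now compute (0/29).
Top reduces to 0: gcd > 1, so the symbol is 0.

0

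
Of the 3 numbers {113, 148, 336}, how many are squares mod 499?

(113/499) = -1 → non-residue.
(148/499) = -1 → non-residue.
(336/499) = +1 → QR.
Total quadratic residues among the 3: 1.

1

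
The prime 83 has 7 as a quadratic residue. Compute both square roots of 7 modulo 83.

16, 67

Since 83 ≡ 3 (mod 4), a square root of 7 is 7^((83+1)/4) = 7^21 mod 83.
Repeated squaring: 7^2≡49, 7^4≡77, 7^8≡36, 7^16≡51 (mod 83).
7^21 = 7^(16+4+1) ≡ 16 (mod 83).
Check: 16² = 256 ≡ 7 (mod 83). The two roots are 16 and 67.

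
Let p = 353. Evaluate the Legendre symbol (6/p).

-1

Pull out 2: since 353 ≡ 1 (mod 8), (2/353) = +1.
Reciprocity: 3 ≡ 3 and 353 ≡ 1 (mod 4), so (3/353) = +(353/3).
Reduce top mod 3: now compute (2/3).
Pull out 2: since 3 ≡ 3 (mod 8), (2/3) = -1.
Reached (1/3) = 1. Collecting the sign flips along the way, the symbol is -1.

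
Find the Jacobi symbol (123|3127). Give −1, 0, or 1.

1

Reciprocity: 123 ≡ 3 and 3127 ≡ 3 (mod 4), so (123/3127) = −(3127/123).
Reduce top mod 123: now compute (52/123).
Pull out 2^2: since 123 ≡ 3 (mod 8), (2/123) = -1, so (2/123)^2 = +1.
Reciprocity: 13 ≡ 1 and 123 ≡ 3 (mod 4), so (13/123) = +(123/13).
Reduce top mod 13: now compute (6/13).
Pull out 2: since 13 ≡ 5 (mod 8), (2/13) = -1.
Reciprocity: 3 ≡ 3 and 13 ≡ 1 (mod 4), so (3/13) = +(13/3).
Reduce top mod 3: now compute (1/3).
Reached (1/3) = 1. Collecting the sign flips along the way, the symbol is +1.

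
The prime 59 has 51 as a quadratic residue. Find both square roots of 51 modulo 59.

Since 59 ≡ 3 (mod 4), a square root of 51 is 51^((59+1)/4) = 51^15 mod 59.
Repeated squaring: 51^2≡5, 51^4≡25, 51^8≡35 (mod 59).
51^15 = 51^(8+4+2+1) ≡ 46 (mod 59).
Check: 46² = 2116 ≡ 51 (mod 59). The two roots are 13 and 46.

13, 46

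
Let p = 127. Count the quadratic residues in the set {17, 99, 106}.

(17/127) = +1 → QR.
(99/127) = +1 → QR.
(106/127) = -1 → non-residue.
Total quadratic residues among the 3: 2.

2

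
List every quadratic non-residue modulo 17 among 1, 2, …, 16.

Square k = 1,…,8 (k and 17−k give the same square):
1²=1, 2²=4, 3²=9, 4²=16, 5²≡8, 6²≡2, 7²≡15, 8²≡13 (mod 17).
The residues are {1, 2, 4, 8, 9, 13, 15, 16}; the non-residues are the remaining 8 nonzero classes.

3, 5, 6, 7, 10, 11, 12, 14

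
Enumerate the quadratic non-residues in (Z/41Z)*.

3 6 7 11 12 13 14 15 17 19 22 24 26 27 28 29 30 34 35 38

Square k = 1,…,20 (k and 41−k give the same square):
1²=1, 2²=4, 3²=9, 4²=16, 5²=25, 6²=36, 7²≡8, 8²≡23, 9²≡40, 10²≡18, 11²≡39, 12²≡21, 13²≡5, 14²≡32, 15²≡20, 16²≡10, 17²≡2, 18²≡37, 19²≡33, 20²≡31 (mod 41).
The residues are {1, 2, 4, 5, 8, 9, 10, 16, 18, 20, 21, 23, 25, 31, 32, 33, 36, 37, 39, 40}; the non-residues are the remaining 20 nonzero classes.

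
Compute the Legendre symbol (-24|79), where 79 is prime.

1

First reduce: -24 ≡ 55 (mod 79).
Reciprocity: 55 ≡ 3 and 79 ≡ 3 (mod 4), so (55/79) = −(79/55).
Reduce top mod 55: now compute (24/55).
Pull out 2^3: since 55 ≡ 7 (mod 8), (2/55) = +1, so (2/55)^3 = +1.
Reciprocity: 3 ≡ 3 and 55 ≡ 3 (mod 4), so (3/55) = −(55/3).
Reduce top mod 3: now compute (1/3).
Reached (1/3) = 1. Collecting the sign flips along the way, the symbol is +1.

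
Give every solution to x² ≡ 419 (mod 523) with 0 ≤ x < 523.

Since 523 ≡ 3 (mod 4), a square root of 419 is 419^((523+1)/4) = 419^131 mod 523.
Repeated squaring: 419^2≡356, 419^4≡170, 419^8≡135, 419^16≡443, 419^32≡124, 419^64≡209, 419^128≡272 (mod 523).
419^131 = 419^(128+2+1) ≡ 360 (mod 523).
Check: 360² = 129600 ≡ 419 (mod 523). The two roots are 163 and 360.

163, 360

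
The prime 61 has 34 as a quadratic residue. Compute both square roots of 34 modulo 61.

61 ≡ 1 (mod 4), so we find a root by search.
Trying successive values, 20² = 400 ≡ 34 (mod 61). The other root is 61 − 20 = 41.

20, 41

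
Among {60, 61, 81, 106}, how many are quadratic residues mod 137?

(60/137) = +1 → QR.
(61/137) = +1 → QR.
(81/137) = +1 → QR.
(106/137) = -1 → non-residue.
Total quadratic residues among the 4: 3.

3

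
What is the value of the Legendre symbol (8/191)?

1

Pull out 2^3: since 191 ≡ 7 (mod 8), (2/191) = +1, so (2/191)^3 = +1.
Reached (1/191) = 1. Collecting the sign flips along the way, the symbol is +1.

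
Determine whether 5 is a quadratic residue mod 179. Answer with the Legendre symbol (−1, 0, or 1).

Euler's criterion: (5/179) ≡ 5^89 (mod 179).
5^2 ≡ 25 (mod 179)
5^4 ≡ 88 (mod 179)
5^8 ≡ 47 (mod 179)
5^16 ≡ 61 (mod 179)
5^32 ≡ 141 (mod 179)
5^64 ≡ 12 (mod 179)
5^89 = 5^(64+16+8+1) ≡ 1 (mod 179).
Result is 1, so (5/179) = 1.

1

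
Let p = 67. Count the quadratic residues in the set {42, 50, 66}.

(42/67) = -1 → non-residue.
(50/67) = -1 → non-residue.
(66/67) = -1 → non-residue.
Total quadratic residues among the 3: 0.

0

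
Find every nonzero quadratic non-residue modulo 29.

2,3,8,10,11,12,14,15,17,18,19,21,26,27

Square k = 1,…,14 (k and 29−k give the same square):
1²=1, 2²=4, 3²=9, 4²=16, 5²=25, 6²≡7, 7²≡20, 8²≡6, 9²≡23, 10²≡13, 11²≡5, 12²≡28, 13²≡24, 14²≡22 (mod 29).
The residues are {1, 4, 5, 6, 7, 9, 13, 16, 20, 22, 23, 24, 25, 28}; the non-residues are the remaining 14 nonzero classes.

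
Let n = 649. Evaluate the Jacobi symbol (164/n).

-1

Pull out 2^2: since 649 ≡ 1 (mod 8), (2/649) = +1, so (2/649)^2 = +1.
Reciprocity: 41 ≡ 1 and 649 ≡ 1 (mod 4), so (41/649) = +(649/41).
Reduce top mod 41: now compute (34/41).
Pull out 2: since 41 ≡ 1 (mod 8), (2/41) = +1.
Reciprocity: 17 ≡ 1 and 41 ≡ 1 (mod 4), so (17/41) = +(41/17).
Reduce top mod 17: now compute (7/17).
Reciprocity: 7 ≡ 3 and 17 ≡ 1 (mod 4), so (7/17) = +(17/7).
Reduce top mod 7: now compute (3/7).
Reciprocity: 3 ≡ 3 and 7 ≡ 3 (mod 4), so (3/7) = −(7/3).
Reduce top mod 3: now compute (1/3).
Reached (1/3) = 1. Collecting the sign flips along the way, the symbol is -1.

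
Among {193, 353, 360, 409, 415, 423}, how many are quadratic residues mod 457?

(193/457) = -1 → non-residue.
(353/457) = -1 → non-residue.
(360/457) = -1 → non-residue.
(409/457) = +1 → QR.
(415/457) = +1 → QR.
(423/457) = +1 → QR.
Total quadratic residues among the 6: 3.

3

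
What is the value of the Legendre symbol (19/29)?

-1

Euler's criterion: (19/29) ≡ 19^14 (mod 29).
19^2 ≡ 13 (mod 29)
19^4 ≡ 24 (mod 29)
19^8 ≡ 25 (mod 29)
19^14 = 19^(8+4+2) ≡ 28 (mod 29).
Result is 28 ≡ −1, so (19/29) = −1.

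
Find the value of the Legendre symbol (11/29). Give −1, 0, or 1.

Euler's criterion: (11/29) ≡ 11^14 (mod 29).
11^2 ≡ 5 (mod 29)
11^4 ≡ 25 (mod 29)
11^8 ≡ 16 (mod 29)
11^14 = 11^(8+4+2) ≡ 28 (mod 29).
Result is 28 ≡ −1, so (11/29) = −1.

-1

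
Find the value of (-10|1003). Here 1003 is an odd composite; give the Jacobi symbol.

-1

First reduce: -10 ≡ 993 (mod 1003).
Reciprocity: 993 ≡ 1 and 1003 ≡ 3 (mod 4), so (993/1003) = +(1003/993).
Reduce top mod 993: now compute (10/993).
Pull out 2: since 993 ≡ 1 (mod 8), (2/993) = +1.
Reciprocity: 5 ≡ 1 and 993 ≡ 1 (mod 4), so (5/993) = +(993/5).
Reduce top mod 5: now compute (3/5).
Reciprocity: 3 ≡ 3 and 5 ≡ 1 (mod 4), so (3/5) = +(5/3).
Reduce top mod 3: now compute (2/3).
Pull out 2: since 3 ≡ 3 (mod 8), (2/3) = -1.
Reached (1/3) = 1. Collecting the sign flips along the way, the symbol is -1.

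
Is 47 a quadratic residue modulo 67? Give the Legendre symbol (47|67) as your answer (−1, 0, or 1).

1

Reciprocity: 47 ≡ 3 and 67 ≡ 3 (mod 4), so (47/67) = −(67/47).
Reduce top mod 47: now compute (20/47).
Pull out 2^2: since 47 ≡ 7 (mod 8), (2/47) = +1, so (2/47)^2 = +1.
Reciprocity: 5 ≡ 1 and 47 ≡ 3 (mod 4), so (5/47) = +(47/5).
Reduce top mod 5: now compute (2/5).
Pull out 2: since 5 ≡ 5 (mod 8), (2/5) = -1.
Reached (1/5) = 1. Collecting the sign flips along the way, the symbol is +1.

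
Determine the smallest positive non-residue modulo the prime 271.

(2/271) = +1, so 2 is a residue.
(3/271) = −1, so 3 is the smallest positive non-residue mod 271.

3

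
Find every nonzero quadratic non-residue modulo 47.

5,10,11,13,15,19,20,22,23,26,29,30,31,33,35,38,39,40,41,43,44,45,46

Square k = 1,…,23 (k and 47−k give the same square):
1²=1, 2²=4, 3²=9, 4²=16, 5²=25, 6²=36, 7²≡2, 8²≡17, 9²≡34, 10²≡6, 11²≡27, 12²≡3, 13²≡28, 14²≡8, 15²≡37, 16²≡21, 17²≡7, 18²≡42, 19²≡32, 20²≡24, 21²≡18, 22²≡14, 23²≡12 (mod 47).
The residues are {1, 2, 3, 4, 6, 7, 8, 9, 12, 14, 16, 17, 18, 21, 24, 25, 27, 28, 32, 34, 36, 37, 42}; the non-residues are the remaining 23 nonzero classes.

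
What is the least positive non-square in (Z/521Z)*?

3

(2/521) = +1, so 2 is a residue.
(3/521) = −1, so 3 is the smallest positive non-residue mod 521.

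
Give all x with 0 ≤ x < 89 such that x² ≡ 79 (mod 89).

89 ≡ 1 (mod 4), so we find a root by search.
Trying successive values, 41² = 1681 ≡ 79 (mod 89). The other root is 89 − 41 = 48.

41, 48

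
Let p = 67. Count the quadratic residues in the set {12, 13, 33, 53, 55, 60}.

3

(12/67) = -1 → non-residue.
(13/67) = -1 → non-residue.
(33/67) = +1 → QR.
(53/67) = -1 → non-residue.
(55/67) = +1 → QR.
(60/67) = +1 → QR.
Total quadratic residues among the 6: 3.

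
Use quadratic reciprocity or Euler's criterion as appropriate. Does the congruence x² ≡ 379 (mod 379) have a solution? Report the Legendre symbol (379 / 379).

0

First reduce: 379 ≡ 0 (mod 379).
Top reduces to 0: gcd > 1, so the symbol is 0.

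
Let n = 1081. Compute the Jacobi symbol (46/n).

0

Pull out 2: since 1081 ≡ 1 (mod 8), (2/1081) = +1.
Reciprocity: 23 ≡ 3 and 1081 ≡ 1 (mod 4), so (23/1081) = +(1081/23).
Reduce top mod 23: now compute (0/23).
Top reduces to 0: gcd > 1, so the symbol is 0.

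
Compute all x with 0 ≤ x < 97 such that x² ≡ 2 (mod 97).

14, 83

97 ≡ 1 (mod 4), so we find a root by search.
Trying successive values, 14² = 196 ≡ 2 (mod 97). The other root is 97 − 14 = 83.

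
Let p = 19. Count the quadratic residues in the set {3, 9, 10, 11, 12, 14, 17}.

3

(3/19) = -1 → non-residue.
(9/19) = +1 → QR.
(10/19) = -1 → non-residue.
(11/19) = +1 → QR.
(12/19) = -1 → non-residue.
(14/19) = -1 → non-residue.
(17/19) = +1 → QR.
Total quadratic residues among the 7: 3.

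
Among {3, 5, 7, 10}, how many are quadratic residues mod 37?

(3/37) = +1 → QR.
(5/37) = -1 → non-residue.
(7/37) = +1 → QR.
(10/37) = +1 → QR.
Total quadratic residues among the 4: 3.

3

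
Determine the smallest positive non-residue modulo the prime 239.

7

(2/239) = +1, so 2 is a residue.
(3/239) = +1, so 3 is a residue.
(4/239) = +1, so 4 is a residue.
(5/239) = +1, so 5 is a residue.
(6/239) = +1, so 6 is a residue.
(7/239) = −1, so 7 is the smallest positive non-residue mod 239.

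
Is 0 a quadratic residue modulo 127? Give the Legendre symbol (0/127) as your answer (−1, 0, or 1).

0

Top reduces to 0: gcd > 1, so the symbol is 0.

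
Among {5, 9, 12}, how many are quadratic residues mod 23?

(5/23) = -1 → non-residue.
(9/23) = +1 → QR.
(12/23) = +1 → QR.
Total quadratic residues among the 3: 2.

2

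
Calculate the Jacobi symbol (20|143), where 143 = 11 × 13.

-1

Pull out 2^2: since 143 ≡ 7 (mod 8), (2/143) = +1, so (2/143)^2 = +1.
Reciprocity: 5 ≡ 1 and 143 ≡ 3 (mod 4), so (5/143) = +(143/5).
Reduce top mod 5: now compute (3/5).
Reciprocity: 3 ≡ 3 and 5 ≡ 1 (mod 4), so (3/5) = +(5/3).
Reduce top mod 3: now compute (2/3).
Pull out 2: since 3 ≡ 3 (mod 8), (2/3) = -1.
Reached (1/3) = 1. Collecting the sign flips along the way, the symbol is -1.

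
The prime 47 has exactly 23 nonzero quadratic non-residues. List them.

5,10,11,13,15,19,20,22,23,26,29,30,31,33,35,38,39,40,41,43,44,45,46

Square k = 1,…,23 (k and 47−k give the same square):
1²=1, 2²=4, 3²=9, 4²=16, 5²=25, 6²=36, 7²≡2, 8²≡17, 9²≡34, 10²≡6, 11²≡27, 12²≡3, 13²≡28, 14²≡8, 15²≡37, 16²≡21, 17²≡7, 18²≡42, 19²≡32, 20²≡24, 21²≡18, 22²≡14, 23²≡12 (mod 47).
The residues are {1, 2, 3, 4, 6, 7, 8, 9, 12, 14, 16, 17, 18, 21, 24, 25, 27, 28, 32, 34, 36, 37, 42}; the non-residues are the remaining 23 nonzero classes.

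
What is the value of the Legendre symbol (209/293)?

1

Euler's criterion: (209/293) ≡ 209^146 (mod 293).
209^2 ≡ 24 (mod 293)
209^4 ≡ 283 (mod 293)
209^8 ≡ 100 (mod 293)
209^16 ≡ 38 (mod 293)
209^32 ≡ 272 (mod 293)
209^64 ≡ 148 (mod 293)
209^128 ≡ 222 (mod 293)
209^146 = 209^(128+16+2) ≡ 1 (mod 293).
Result is 1, so (209/293) = 1.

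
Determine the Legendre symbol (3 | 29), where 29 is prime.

Reciprocity: 3 ≡ 3 and 29 ≡ 1 (mod 4), so (3/29) = +(29/3).
Reduce top mod 3: now compute (2/3).
Pull out 2: since 3 ≡ 3 (mod 8), (2/3) = -1.
Reached (1/3) = 1. Collecting the sign flips along the way, the symbol is -1.

-1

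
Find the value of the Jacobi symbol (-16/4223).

First reduce: -16 ≡ 4207 (mod 4223).
Reciprocity: 4207 ≡ 3 and 4223 ≡ 3 (mod 4), so (4207/4223) = −(4223/4207).
Reduce top mod 4207: now compute (16/4207).
Pull out 2^4: since 4207 ≡ 7 (mod 8), (2/4207) = +1, so (2/4207)^4 = +1.
Reached (1/4207) = 1. Collecting the sign flips along the way, the symbol is -1.

-1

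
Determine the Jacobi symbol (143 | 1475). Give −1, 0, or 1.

1

Reciprocity: 143 ≡ 3 and 1475 ≡ 3 (mod 4), so (143/1475) = −(1475/143).
Reduce top mod 143: now compute (45/143).
Reciprocity: 45 ≡ 1 and 143 ≡ 3 (mod 4), so (45/143) = +(143/45).
Reduce top mod 45: now compute (8/45).
Pull out 2^3: since 45 ≡ 5 (mod 8), (2/45) = -1, so (2/45)^3 = -1.
Reached (1/45) = 1. Collecting the sign flips along the way, the symbol is +1.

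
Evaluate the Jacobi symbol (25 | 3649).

1

Reciprocity: 25 ≡ 1 and 3649 ≡ 1 (mod 4), so (25/3649) = +(3649/25).
Reduce top mod 25: now compute (24/25).
Pull out 2^3: since 25 ≡ 1 (mod 8), (2/25) = +1, so (2/25)^3 = +1.
Reciprocity: 3 ≡ 3 and 25 ≡ 1 (mod 4), so (3/25) = +(25/3).
Reduce top mod 3: now compute (1/3).
Reached (1/3) = 1. Collecting the sign flips along the way, the symbol is +1.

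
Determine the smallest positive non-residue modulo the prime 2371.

(2/2371) = −1, so 2 is the smallest positive non-residue mod 2371.

2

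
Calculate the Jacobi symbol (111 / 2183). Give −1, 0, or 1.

0

Reciprocity: 111 ≡ 3 and 2183 ≡ 3 (mod 4), so (111/2183) = −(2183/111).
Reduce top mod 111: now compute (74/111).
Pull out 2: since 111 ≡ 7 (mod 8), (2/111) = +1.
Reciprocity: 37 ≡ 1 and 111 ≡ 3 (mod 4), so (37/111) = +(111/37).
Reduce top mod 37: now compute (0/37).
Top reduces to 0: gcd > 1, so the symbol is 0.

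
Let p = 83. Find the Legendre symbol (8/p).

Pull out 2^3: since 83 ≡ 3 (mod 8), (2/83) = -1, so (2/83)^3 = -1.
Reached (1/83) = 1. Collecting the sign flips along the way, the symbol is -1.

-1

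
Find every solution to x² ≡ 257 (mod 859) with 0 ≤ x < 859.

423, 436

Since 859 ≡ 3 (mod 4), a square root of 257 is 257^((859+1)/4) = 257^215 mod 859.
Repeated squaring: 257^2≡765, 257^4≡246, 257^8≡386, 257^16≡389, 257^32≡137, 257^64≡730, 257^128≡320 (mod 859).
257^215 = 257^(128+64+16+4+2+1) ≡ 423 (mod 859).
Check: 423² = 178929 ≡ 257 (mod 859). The two roots are 423 and 436.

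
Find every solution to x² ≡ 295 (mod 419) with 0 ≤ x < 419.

53, 366

Since 419 ≡ 3 (mod 4), a square root of 295 is 295^((419+1)/4) = 295^105 mod 419.
Repeated squaring: 295^2≡292, 295^4≡207, 295^8≡111, 295^16≡170, 295^32≡408, 295^64≡121 (mod 419).
295^105 = 295^(64+32+8+1) ≡ 366 (mod 419).
Check: 366² = 133956 ≡ 295 (mod 419). The two roots are 53 and 366.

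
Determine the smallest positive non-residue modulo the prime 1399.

(2/1399) = +1, so 2 is a residue.
(3/1399) = −1, so 3 is the smallest positive non-residue mod 1399.

3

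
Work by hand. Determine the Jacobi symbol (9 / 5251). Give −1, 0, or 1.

1

Reciprocity: 9 ≡ 1 and 5251 ≡ 3 (mod 4), so (9/5251) = +(5251/9).
Reduce top mod 9: now compute (4/9).
Pull out 2^2: since 9 ≡ 1 (mod 8), (2/9) = +1, so (2/9)^2 = +1.
Reached (1/9) = 1. Collecting the sign flips along the way, the symbol is +1.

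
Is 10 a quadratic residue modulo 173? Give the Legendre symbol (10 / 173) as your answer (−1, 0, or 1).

1

Pull out 2: since 173 ≡ 5 (mod 8), (2/173) = -1.
Reciprocity: 5 ≡ 1 and 173 ≡ 1 (mod 4), so (5/173) = +(173/5).
Reduce top mod 5: now compute (3/5).
Reciprocity: 3 ≡ 3 and 5 ≡ 1 (mod 4), so (3/5) = +(5/3).
Reduce top mod 3: now compute (2/3).
Pull out 2: since 3 ≡ 3 (mod 8), (2/3) = -1.
Reached (1/3) = 1. Collecting the sign flips along the way, the symbol is +1.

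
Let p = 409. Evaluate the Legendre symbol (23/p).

Reciprocity: 23 ≡ 3 and 409 ≡ 1 (mod 4), so (23/409) = +(409/23).
Reduce top mod 23: now compute (18/23).
Pull out 2: since 23 ≡ 7 (mod 8), (2/23) = +1.
Reciprocity: 9 ≡ 1 and 23 ≡ 3 (mod 4), so (9/23) = +(23/9).
Reduce top mod 9: now compute (5/9).
Reciprocity: 5 ≡ 1 and 9 ≡ 1 (mod 4), so (5/9) = +(9/5).
Reduce top mod 5: now compute (4/5).
Pull out 2^2: since 5 ≡ 5 (mod 8), (2/5) = -1, so (2/5)^2 = +1.
Reached (1/5) = 1. Collecting the sign flips along the way, the symbol is +1.

1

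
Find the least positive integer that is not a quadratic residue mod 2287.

3

(2/2287) = +1, so 2 is a residue.
(3/2287) = −1, so 3 is the smallest positive non-residue mod 2287.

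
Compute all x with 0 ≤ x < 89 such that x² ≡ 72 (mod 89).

89 ≡ 1 (mod 4), so we find a root by search.
Trying successive values, 28² = 784 ≡ 72 (mod 89). The other root is 89 − 28 = 61.

28, 61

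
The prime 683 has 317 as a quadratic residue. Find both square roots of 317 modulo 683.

Since 683 ≡ 3 (mod 4), a square root of 317 is 317^((683+1)/4) = 317^171 mod 683.
Repeated squaring: 317^2≡88, 317^4≡231, 317^8≡87, 317^16≡56, 317^32≡404, 317^64≡662, 317^128≡441 (mod 683).
317^171 = 317^(128+32+8+2+1) ≡ 224 (mod 683).
Check: 224² = 50176 ≡ 317 (mod 683). The two roots are 224 and 459.

224, 459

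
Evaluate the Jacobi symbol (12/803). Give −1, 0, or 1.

Pull out 2^2: since 803 ≡ 3 (mod 8), (2/803) = -1, so (2/803)^2 = +1.
Reciprocity: 3 ≡ 3 and 803 ≡ 3 (mod 4), so (3/803) = −(803/3).
Reduce top mod 3: now compute (2/3).
Pull out 2: since 3 ≡ 3 (mod 8), (2/3) = -1.
Reached (1/3) = 1. Collecting the sign flips along the way, the symbol is +1.

1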